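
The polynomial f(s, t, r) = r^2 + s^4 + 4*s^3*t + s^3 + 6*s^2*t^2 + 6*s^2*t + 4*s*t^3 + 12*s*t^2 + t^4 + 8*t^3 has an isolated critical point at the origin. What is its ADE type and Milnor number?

Type E6, Milnor number mu = 6.

The Hessian of f at 0 is [[0, 0, 0], [0, 0, 0], [0, 0, 2]] with rank 1, so corank 2. A Groebner basis of the Jacobian ideal J(f) in C{s,t,r} is {t^4, s*t^2 + 5*t^3/3, s^2 + 4*s*t + 4*t^2, r}; counting standard monomials gives mu = 6. Corank 2; j^3 = (s + 2*t)^3 is a perfect cube, so E-series; the 4-jet and mu = 6 give E_6.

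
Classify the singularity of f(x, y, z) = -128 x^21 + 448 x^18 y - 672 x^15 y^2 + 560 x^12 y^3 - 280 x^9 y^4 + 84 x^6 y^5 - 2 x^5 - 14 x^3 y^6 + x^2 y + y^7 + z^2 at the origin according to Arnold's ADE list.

The Hessian of f at 0 has rank 1. Corank 2; j^3 = x^2*y has shape L^2 M (L != M), so D-series; mu = 8 gives D_8.

D_{8}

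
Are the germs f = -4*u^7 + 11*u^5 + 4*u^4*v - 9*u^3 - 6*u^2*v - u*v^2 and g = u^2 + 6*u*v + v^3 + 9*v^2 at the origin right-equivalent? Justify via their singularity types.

No.

The Hessian of f at 0 has rank 0. Corank 2; j^3 = -u*(3*u + v)^2 has shape L^2 M (L != M), so D-series; mu = 6 gives D_6. The Hessian of g at 0 has rank 1. Corank 1: A-series; mu = 2 gives A_2. f is D_6 but g is A_2, hence not right-equivalent.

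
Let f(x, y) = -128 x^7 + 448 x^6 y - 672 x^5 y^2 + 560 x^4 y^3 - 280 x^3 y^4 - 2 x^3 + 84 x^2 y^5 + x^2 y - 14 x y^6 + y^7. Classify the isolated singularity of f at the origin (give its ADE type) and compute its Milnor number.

Type D_{8}, Milnor number mu = 8.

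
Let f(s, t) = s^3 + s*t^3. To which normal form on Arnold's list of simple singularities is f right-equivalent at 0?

E7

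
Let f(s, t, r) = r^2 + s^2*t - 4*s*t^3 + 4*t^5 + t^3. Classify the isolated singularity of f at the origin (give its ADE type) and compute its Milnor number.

The Hessian of f at 0 has rank 1. Corank 2; j^3 = t*(s^2 + t^2) splits into three distinct lines over C (the quadratic factor has nonzero discriminant), so D_4.

Type D_4, Milnor number mu = 4.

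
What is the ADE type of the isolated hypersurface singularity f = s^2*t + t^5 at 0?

D_{6}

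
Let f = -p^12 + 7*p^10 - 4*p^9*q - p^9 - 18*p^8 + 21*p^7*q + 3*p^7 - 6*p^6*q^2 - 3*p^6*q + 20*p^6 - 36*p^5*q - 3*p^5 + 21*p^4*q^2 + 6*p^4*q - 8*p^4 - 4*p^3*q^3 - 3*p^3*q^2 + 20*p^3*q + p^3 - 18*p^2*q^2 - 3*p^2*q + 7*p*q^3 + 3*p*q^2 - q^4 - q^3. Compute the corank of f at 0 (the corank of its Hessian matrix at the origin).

2

The Hessian at 0 is [[0, 0], [0, 0]] of rank 0; hence corank 2.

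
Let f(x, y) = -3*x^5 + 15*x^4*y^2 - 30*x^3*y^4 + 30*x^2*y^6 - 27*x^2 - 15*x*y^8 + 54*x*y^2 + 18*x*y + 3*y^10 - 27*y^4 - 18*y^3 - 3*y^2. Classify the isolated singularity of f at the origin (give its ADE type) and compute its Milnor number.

Type A4, Milnor number mu = 4.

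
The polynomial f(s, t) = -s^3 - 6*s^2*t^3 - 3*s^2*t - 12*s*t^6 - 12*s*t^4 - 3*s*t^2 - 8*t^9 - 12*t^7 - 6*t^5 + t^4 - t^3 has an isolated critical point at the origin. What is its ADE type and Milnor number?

Type E_{6}, Milnor number mu = 6.

The Hessian of f at 0 has rank 0. Corank 2; j^3 = -(s + t)^3 is a perfect cube, so E-series; the 4-jet and mu = 6 give E_6.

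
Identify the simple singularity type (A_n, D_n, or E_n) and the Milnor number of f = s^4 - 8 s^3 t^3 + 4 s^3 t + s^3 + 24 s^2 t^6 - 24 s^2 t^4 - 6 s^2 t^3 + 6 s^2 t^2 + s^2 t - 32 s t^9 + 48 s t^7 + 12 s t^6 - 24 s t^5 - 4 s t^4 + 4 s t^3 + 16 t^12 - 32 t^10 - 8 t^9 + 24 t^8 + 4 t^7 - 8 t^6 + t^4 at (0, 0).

Type D_{5}, Milnor number mu = 5.

The Hessian of f at 0 has rank 0. Corank 2; j^3 = s^2*(s + t) has shape L^2 M (L != M), so D-series; mu = 5 gives D_5.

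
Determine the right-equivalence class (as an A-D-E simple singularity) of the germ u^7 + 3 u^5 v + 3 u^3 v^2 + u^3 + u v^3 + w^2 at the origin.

The Hessian of f at 0 is [[0, 0, 0], [0, 0, 0], [0, 0, 2]] with rank 1, so corank 2. A Groebner basis of the Jacobian ideal J(f) in C{u,v,w} is {u^3, u*v^2, 3*u^2 + v^3, w}; counting standard monomials gives mu = 7. Corank 2; j^3 = u^3 is a perfect cube, so E-series; the 4-jet and mu = 7 give E_7.

E7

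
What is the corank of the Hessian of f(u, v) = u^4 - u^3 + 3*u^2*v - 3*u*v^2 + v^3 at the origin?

2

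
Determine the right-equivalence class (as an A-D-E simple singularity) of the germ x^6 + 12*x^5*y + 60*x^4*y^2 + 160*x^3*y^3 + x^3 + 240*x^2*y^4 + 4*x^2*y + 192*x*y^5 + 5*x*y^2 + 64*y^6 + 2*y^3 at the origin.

D_7

The Hessian of f at 0 is [[0, 0], [0, 0]] with rank 0, so corank 2. A Groebner basis of the Jacobian ideal J(f) in C{x,y} is {-x*y/6 + y^5 - y^2/6, x*y^2 + y^3, x^2 + 3*x*y + 2*y^2}; counting standard monomials gives mu = 7. Corank 2; j^3 = (x + y)^2*(x + 2*y) has shape L^2 M (L != M), so D-series; mu = 7 gives D_7.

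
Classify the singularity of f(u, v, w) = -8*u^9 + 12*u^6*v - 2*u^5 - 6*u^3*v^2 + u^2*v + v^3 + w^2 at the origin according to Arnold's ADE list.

D4

The Hessian of f at 0 has rank 1. Corank 2; j^3 = v*(u^2 + v^2) splits into three distinct lines over C (the quadratic factor has nonzero discriminant), so D_4.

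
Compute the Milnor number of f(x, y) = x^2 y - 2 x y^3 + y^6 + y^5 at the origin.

7

The Hessian of f at 0 has rank 0. Corank 2; j^3 = x^2*y has shape L^2 M (L != M), so D-series; mu = 7 gives D_7.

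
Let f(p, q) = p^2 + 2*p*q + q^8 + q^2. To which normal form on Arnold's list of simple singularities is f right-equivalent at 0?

A_7

The Hessian of f at 0 has rank 1. Corank 1: A-series; mu = 7 gives A_7.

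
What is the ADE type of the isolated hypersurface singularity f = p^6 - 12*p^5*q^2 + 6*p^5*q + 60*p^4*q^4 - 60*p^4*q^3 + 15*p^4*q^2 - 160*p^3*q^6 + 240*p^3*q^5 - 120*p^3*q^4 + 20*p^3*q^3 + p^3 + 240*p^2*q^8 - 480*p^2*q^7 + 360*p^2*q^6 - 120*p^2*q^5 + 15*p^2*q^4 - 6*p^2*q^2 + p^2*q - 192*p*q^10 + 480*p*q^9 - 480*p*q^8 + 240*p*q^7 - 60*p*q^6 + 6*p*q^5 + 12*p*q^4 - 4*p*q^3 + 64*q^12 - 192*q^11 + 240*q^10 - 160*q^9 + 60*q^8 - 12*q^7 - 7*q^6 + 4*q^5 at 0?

D_7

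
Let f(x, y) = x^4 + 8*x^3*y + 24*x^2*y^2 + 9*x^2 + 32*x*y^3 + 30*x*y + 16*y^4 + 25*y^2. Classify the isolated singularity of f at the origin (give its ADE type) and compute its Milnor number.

The Hessian of f at 0 has rank 1. Corank 1: A-series; mu = 3 gives A_3.

Type A_{3}, Milnor number mu = 3.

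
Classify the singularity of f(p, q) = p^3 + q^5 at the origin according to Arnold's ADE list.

E_8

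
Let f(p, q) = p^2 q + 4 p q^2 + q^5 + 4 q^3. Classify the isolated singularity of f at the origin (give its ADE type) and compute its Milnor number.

Type D_6, Milnor number mu = 6.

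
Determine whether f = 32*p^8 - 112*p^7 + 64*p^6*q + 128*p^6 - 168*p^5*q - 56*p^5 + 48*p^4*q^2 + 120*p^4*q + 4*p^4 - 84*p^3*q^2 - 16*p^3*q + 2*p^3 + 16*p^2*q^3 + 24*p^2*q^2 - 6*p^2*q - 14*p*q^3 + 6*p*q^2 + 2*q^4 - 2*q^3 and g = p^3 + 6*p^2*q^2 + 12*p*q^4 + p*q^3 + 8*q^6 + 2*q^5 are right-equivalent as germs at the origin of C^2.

Yes.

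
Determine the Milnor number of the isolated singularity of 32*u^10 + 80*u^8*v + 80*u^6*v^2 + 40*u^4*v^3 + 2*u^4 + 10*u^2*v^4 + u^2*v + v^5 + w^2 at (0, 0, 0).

6

The Hessian of f at 0 is [[0, 0, 0], [0, 0, 0], [0, 0, 2]] with rank 1, so corank 2. A Groebner basis of the Jacobian ideal J(f) in C{u,v,w} is {u^2/5 + v^4, u^3, u*v, w}; counting standard monomials gives mu = 6. Corank 2; j^3 = u^2*v has shape L^2 M (L != M), so D-series; mu = 6 gives D_6.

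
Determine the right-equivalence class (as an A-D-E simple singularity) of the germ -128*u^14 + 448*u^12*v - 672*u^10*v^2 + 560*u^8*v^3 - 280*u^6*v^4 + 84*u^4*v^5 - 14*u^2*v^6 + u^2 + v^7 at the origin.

The Hessian of f at 0 has rank 1. Corank 1: A-series; mu = 6 gives A_6.

A_6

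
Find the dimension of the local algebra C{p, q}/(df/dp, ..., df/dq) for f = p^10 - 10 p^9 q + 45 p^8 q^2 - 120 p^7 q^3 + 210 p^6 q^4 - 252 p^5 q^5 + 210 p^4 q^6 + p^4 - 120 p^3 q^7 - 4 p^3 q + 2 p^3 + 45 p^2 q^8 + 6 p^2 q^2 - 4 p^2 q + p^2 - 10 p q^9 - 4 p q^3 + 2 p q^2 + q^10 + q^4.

The Hessian of f at 0 is [[2, 0], [0, 0]] with rank 1, so corank 1. A Groebner basis of the Jacobian ideal J(f) in C{p,q} is {p*q^4 + 20*p*q^3 - 39*p*q^2 + 20*p*q - 3*p - 14*q^4 + 14*q^3 - 3*q^2, 30*p*q^3 - 54*p*q^2 + 27*p*q - 4*p + q^5 - 20*q^4 + 19*q^3 - 4*q^2, p^2 - 2*p*q + p + q^2}; counting standard monomials gives mu = 9. Corank 1: A-series; mu = 9 gives A_9.

9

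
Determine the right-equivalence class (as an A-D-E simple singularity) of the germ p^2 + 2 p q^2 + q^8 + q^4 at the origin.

A7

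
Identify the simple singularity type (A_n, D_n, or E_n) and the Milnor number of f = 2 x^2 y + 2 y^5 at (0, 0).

Type D6, Milnor number mu = 6.

The Hessian of f at 0 is [[0, 0], [0, 0]] with rank 0, so corank 2. A Groebner basis of the Jacobian ideal J(f) in C{x,y} is {x^2/5 + y^4, x^3, x*y}; counting standard monomials gives mu = 6. Corank 2; j^3 = 2*x^2*y has shape L^2 M (L != M), so D-series; mu = 6 gives D_6.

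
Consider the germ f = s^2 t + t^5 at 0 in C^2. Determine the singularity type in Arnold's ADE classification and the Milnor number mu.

Type D6, Milnor number mu = 6.

The Hessian of f at 0 has rank 0. Corank 2; j^3 = s^2*t has shape L^2 M (L != M), so D-series; mu = 6 gives D_6.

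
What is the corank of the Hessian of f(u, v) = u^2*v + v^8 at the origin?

2

The Hessian at 0 is [[0, 0], [0, 0]] of rank 0; hence corank 2.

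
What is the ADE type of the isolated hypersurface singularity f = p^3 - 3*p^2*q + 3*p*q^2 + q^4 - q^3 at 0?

The Hessian of f at 0 has rank 0. Corank 2; j^3 = (p - q)^3 is a perfect cube, so E-series; the 4-jet and mu = 6 give E_6.

E6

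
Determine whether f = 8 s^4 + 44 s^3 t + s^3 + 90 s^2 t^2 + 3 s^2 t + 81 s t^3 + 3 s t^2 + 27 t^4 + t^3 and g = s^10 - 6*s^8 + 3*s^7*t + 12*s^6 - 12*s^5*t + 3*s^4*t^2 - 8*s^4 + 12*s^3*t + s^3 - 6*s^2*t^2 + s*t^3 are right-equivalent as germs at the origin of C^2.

The Hessian of f at 0 has rank 0. Corank 2; j^3 = (s + t)^3 is a perfect cube, so E-series; the 4-jet and mu = 7 give E_7. The Hessian of g at 0 has rank 0. Corank 2; j^3 = s^3 is a perfect cube, so E-series; the 4-jet and mu = 7 give E_7. Both have type E_7, hence right-equivalent.

Yes.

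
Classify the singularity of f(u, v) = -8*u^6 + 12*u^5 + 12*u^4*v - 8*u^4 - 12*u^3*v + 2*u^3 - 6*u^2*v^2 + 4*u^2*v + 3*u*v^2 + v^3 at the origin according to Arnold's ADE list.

The Hessian of f at 0 has rank 0. Corank 2; j^3 = (u + v)*(2*u^2 + 2*u*v + v^2) splits into three distinct lines over C (the quadratic factor has nonzero discriminant), so D_4.

D_{4}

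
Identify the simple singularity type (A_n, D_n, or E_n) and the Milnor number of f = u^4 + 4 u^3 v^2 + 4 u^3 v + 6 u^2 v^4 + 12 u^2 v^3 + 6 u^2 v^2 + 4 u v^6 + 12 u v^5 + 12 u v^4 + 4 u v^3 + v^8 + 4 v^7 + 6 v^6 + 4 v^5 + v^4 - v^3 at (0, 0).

Type E_6, Milnor number mu = 6.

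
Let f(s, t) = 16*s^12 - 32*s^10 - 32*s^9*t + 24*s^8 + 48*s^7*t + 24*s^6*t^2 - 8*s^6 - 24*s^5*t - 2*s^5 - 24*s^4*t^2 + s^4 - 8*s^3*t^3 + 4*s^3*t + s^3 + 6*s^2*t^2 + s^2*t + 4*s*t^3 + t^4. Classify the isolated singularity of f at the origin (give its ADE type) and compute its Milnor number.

The Hessian of f at 0 is [[0, 0], [0, 0]] with rank 0, so corank 2. A Groebner basis of the Jacobian ideal J(f) in C{s,t} is {s*t^2, -s*t/4 + t^3, s^2 + s*t}; counting standard monomials gives mu = 5. Corank 2; j^3 = s^2*(s + t) has shape L^2 M (L != M), so D-series; mu = 5 gives D_5.

Type D_{5}, Milnor number mu = 5.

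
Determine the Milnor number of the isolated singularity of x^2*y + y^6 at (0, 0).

The Hessian of f at 0 is [[0, 0], [0, 0]] with rank 0, so corank 2. A Groebner basis of the Jacobian ideal J(f) in C{x,y} is {x^2/6 + y^5, x^3, x*y}; counting standard monomials gives mu = 7. Corank 2; j^3 = x^2*y has shape L^2 M (L != M), so D-series; mu = 7 gives D_7.

7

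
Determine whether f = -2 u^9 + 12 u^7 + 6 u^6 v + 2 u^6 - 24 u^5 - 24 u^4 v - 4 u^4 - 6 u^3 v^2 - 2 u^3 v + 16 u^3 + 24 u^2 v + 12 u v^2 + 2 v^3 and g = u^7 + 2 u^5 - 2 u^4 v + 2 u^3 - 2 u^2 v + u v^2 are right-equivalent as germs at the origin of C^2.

The Hessian of f at 0 has rank 0. Corank 2; j^3 = 2*(2*u + v)^3 is a perfect cube, so E-series; the 4-jet and mu = 7 give E_7. The Hessian of g at 0 has rank 0. Corank 2; j^3 = u*(2*u^2 - 2*u*v + v^2) splits into three distinct lines over C (the quadratic factor has nonzero discriminant), so D_4. f is E_7 but g is D_4, hence not right-equivalent.

No.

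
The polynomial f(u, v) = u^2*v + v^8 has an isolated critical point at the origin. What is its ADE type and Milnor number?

The Hessian of f at 0 has rank 0. Corank 2; j^3 = u^2*v has shape L^2 M (L != M), so D-series; mu = 9 gives D_9.

Type D_9, Milnor number mu = 9.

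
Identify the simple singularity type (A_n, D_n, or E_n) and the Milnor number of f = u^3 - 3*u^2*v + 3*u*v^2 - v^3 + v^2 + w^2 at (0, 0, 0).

The Hessian of f at 0 has rank 2. Corank 1: A-series; mu = 2 gives A_2.

Type A_2, Milnor number mu = 2.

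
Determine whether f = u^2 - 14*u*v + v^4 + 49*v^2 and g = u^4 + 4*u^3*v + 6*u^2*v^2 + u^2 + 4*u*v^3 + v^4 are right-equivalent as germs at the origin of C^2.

Yes.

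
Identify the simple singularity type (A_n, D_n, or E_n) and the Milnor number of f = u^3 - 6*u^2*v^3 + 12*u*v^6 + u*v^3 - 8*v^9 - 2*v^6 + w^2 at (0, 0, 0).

Type E_7, Milnor number mu = 7.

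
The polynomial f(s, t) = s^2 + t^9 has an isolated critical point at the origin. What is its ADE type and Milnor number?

Type A_8, Milnor number mu = 8.

The Hessian of f at 0 has rank 1. Corank 1: A-series; mu = 8 gives A_8.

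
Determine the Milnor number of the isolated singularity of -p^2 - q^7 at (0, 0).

6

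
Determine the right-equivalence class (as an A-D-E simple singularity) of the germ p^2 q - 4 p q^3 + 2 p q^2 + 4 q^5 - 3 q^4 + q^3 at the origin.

D_{5}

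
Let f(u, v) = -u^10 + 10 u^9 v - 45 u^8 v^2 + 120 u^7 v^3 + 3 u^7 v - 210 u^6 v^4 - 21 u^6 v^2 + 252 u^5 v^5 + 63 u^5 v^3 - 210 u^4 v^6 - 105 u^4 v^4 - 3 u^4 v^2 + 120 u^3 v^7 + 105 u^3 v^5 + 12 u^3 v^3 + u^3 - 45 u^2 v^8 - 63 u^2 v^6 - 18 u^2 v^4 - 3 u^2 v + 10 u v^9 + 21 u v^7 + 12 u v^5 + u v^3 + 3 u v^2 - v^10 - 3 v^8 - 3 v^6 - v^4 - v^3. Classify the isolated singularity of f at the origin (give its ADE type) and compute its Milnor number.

Type E_{7}, Milnor number mu = 7.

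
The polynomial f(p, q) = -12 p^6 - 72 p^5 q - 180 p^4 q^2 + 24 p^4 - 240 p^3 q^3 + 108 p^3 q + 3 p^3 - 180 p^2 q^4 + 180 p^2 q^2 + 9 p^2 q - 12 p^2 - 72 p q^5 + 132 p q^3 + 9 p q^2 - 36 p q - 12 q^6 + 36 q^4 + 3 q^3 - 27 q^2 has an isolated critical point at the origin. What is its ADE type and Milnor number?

Type A_2, Milnor number mu = 2.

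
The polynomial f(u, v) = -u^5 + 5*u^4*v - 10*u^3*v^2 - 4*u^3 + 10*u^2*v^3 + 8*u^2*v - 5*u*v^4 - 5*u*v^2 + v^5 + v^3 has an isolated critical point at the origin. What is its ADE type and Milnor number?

The Hessian of f at 0 has rank 0. Corank 2; j^3 = -(u - v)*(2*u - v)^2 has shape L^2 M (L != M), so D-series; mu = 6 gives D_6.

Type D_{6}, Milnor number mu = 6.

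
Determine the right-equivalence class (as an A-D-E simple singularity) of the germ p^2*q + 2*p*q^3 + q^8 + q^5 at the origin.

D9

The Hessian of f at 0 has rank 0. Corank 2; j^3 = p^2*q has shape L^2 M (L != M), so D-series; mu = 9 gives D_9.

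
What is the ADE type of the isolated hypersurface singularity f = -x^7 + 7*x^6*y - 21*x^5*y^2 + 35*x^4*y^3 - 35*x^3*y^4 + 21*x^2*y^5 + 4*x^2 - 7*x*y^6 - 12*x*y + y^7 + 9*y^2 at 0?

The Hessian of f at 0 is [[8, -12], [-12, 18]] with rank 1, so corank 1. A Groebner basis of the Jacobian ideal J(f) in C{x,y} is {y^6, x - 3*y/2}; counting standard monomials gives mu = 6. Corank 1: A-series; mu = 6 gives A_6.

A6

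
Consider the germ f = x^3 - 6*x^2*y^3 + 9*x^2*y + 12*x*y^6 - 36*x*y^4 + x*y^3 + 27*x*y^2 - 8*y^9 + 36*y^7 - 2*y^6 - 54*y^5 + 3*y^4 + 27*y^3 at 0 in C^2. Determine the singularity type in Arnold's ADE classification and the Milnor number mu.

The Hessian of f at 0 is [[0, 0], [0, 0]] with rank 0, so corank 2. A Groebner basis of the Jacobian ideal J(f) in C{x,y} is {x^3 + 9*x^2*y + 162*x^2 + 972*x*y + 1458*y^2, -9*x^2 + x*y^2 - 54*x*y - 81*y^2, 3*x^2 + 18*x*y + y^3 + 27*y^2}; counting standard monomials gives mu = 7. Corank 2; j^3 = (x + 3*y)^3 is a perfect cube, so E-series; the 4-jet and mu = 7 give E_7.

Type E_7, Milnor number mu = 7.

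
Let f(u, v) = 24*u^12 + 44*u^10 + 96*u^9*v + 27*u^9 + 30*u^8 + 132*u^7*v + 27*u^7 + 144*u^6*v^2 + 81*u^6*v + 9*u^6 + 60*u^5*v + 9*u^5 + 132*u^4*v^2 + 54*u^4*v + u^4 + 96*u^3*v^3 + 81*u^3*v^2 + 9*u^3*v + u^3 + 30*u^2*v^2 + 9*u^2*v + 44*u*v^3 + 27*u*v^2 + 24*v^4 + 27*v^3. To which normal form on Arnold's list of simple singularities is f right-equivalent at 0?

E_{7}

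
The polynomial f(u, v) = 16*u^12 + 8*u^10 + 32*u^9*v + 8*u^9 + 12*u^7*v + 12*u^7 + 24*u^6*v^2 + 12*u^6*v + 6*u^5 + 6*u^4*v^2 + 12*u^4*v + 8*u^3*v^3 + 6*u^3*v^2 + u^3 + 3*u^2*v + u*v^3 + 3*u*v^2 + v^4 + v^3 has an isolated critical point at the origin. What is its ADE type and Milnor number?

The Hessian of f at 0 has rank 0. Corank 2; j^3 = (u + v)^3 is a perfect cube, so E-series; the 4-jet and mu = 7 give E_7.

Type E_{7}, Milnor number mu = 7.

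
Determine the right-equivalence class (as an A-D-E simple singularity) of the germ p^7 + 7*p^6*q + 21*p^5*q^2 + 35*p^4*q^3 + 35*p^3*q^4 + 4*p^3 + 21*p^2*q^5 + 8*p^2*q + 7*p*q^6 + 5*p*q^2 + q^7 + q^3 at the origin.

D8

The Hessian of f at 0 is [[0, 0], [0, 0]] with rank 0, so corank 2. A Groebner basis of the Jacobian ideal J(f) in C{p,q} is {-128*p*q/7 + q^6 - 64*q^2/7, p*q^2 + q^3/2, p^2 + 3*p*q/2 + q^2/2}; counting standard monomials gives mu = 8. Corank 2; j^3 = (p + q)*(2*p + q)^2 has shape L^2 M (L != M), so D-series; mu = 8 gives D_8.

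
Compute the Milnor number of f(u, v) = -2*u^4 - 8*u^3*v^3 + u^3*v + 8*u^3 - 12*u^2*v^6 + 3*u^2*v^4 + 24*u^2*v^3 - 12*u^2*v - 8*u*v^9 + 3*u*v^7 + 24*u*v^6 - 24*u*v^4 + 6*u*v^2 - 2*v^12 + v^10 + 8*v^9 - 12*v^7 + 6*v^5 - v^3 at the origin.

7

The Hessian of f at 0 is [[0, 0], [0, 0]] with rank 0, so corank 2. A Groebner basis of the Jacobian ideal J(f) in C{u,v} is {768*u^2 - 768*u*v + v^4 - 8*v^3 + 192*v^2, u^3 - 12*u^2 + 12*u*v - 3*v^2, u^2*v - 24*u^2 + 24*u*v - 6*v^2, -32*u^2 + u*v^2 + 32*u*v - v^3/6 - 8*v^2}; counting standard monomials gives mu = 7. Corank 2; j^3 = (2*u - v)^3 is a perfect cube, so E-series; the 4-jet and mu = 7 give E_7.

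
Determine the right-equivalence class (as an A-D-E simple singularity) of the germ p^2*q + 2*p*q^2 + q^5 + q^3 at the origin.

D_{6}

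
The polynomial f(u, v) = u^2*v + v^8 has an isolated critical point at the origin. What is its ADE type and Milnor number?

The Hessian of f at 0 is [[0, 0], [0, 0]] with rank 0, so corank 2. A Groebner basis of the Jacobian ideal J(f) in C{u,v} is {u^2/8 + v^7, u^3, u*v}; counting standard monomials gives mu = 9. Corank 2; j^3 = u^2*v has shape L^2 M (L != M), so D-series; mu = 9 gives D_9.

Type D_9, Milnor number mu = 9.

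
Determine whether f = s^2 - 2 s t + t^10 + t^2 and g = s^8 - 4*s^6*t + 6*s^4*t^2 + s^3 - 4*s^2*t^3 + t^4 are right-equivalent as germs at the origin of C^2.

No.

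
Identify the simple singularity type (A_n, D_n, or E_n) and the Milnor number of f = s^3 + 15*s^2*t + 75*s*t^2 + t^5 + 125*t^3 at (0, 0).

Type E_8, Milnor number mu = 8.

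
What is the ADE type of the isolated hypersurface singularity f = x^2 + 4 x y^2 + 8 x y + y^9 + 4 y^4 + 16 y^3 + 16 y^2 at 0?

A_{8}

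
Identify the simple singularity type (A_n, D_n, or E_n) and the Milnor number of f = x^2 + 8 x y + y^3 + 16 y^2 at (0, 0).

Type A2, Milnor number mu = 2.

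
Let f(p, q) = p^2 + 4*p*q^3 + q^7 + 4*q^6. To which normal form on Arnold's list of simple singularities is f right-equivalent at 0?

A_6

The Hessian of f at 0 has rank 1. Corank 1: A-series; mu = 6 gives A_6.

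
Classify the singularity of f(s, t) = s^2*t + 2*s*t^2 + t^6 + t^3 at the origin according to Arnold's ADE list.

The Hessian of f at 0 has rank 0. Corank 2; j^3 = t*(s + t)^2 has shape L^2 M (L != M), so D-series; mu = 7 gives D_7.

D_{7}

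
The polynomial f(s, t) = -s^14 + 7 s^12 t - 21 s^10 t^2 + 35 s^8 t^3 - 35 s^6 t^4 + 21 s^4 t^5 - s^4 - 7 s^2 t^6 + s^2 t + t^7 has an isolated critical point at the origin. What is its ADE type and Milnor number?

Type D_8, Milnor number mu = 8.

The Hessian of f at 0 has rank 0. Corank 2; j^3 = s^2*t has shape L^2 M (L != M), so D-series; mu = 8 gives D_8.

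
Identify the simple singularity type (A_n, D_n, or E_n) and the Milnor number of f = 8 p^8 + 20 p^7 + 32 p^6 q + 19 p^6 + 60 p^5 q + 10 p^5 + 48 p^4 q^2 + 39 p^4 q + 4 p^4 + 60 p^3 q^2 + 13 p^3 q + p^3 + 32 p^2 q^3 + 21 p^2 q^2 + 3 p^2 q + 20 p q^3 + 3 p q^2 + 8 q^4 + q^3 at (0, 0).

The Hessian of f at 0 is [[0, 0], [0, 0]] with rank 0, so corank 2. A Groebner basis of the Jacobian ideal J(f) in C{p,q} is {p^2/3 + 2*p*q/3 + q^4 + q^3/9 + q^2/3, p^3 + q^3, p^2*q + p^2/9 + 2*p*q/9 - 26*q^3/27 + q^2/9, -p^2/9 + p*q^2 - 2*p*q/9 + 26*q^3/27 - q^2/9}; counting standard monomials gives mu = 7. Corank 2; j^3 = (p + q)^3 is a perfect cube, so E-series; the 4-jet and mu = 7 give E_7.

Type E7, Milnor number mu = 7.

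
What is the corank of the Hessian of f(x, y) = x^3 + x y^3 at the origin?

2

Hessian at 0 has rank 0.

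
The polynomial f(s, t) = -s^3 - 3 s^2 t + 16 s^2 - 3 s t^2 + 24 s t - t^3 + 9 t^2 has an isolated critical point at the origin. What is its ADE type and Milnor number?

Type A_{2}, Milnor number mu = 2.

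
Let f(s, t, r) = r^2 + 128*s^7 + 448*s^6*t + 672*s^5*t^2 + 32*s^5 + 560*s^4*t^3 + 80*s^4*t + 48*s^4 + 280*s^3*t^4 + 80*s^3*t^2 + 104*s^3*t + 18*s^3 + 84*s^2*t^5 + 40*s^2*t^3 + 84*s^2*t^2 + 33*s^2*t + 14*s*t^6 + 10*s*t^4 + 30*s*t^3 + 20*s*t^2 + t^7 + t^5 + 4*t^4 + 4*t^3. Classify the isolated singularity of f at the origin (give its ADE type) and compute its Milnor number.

Type D8, Milnor number mu = 8.

The Hessian of f at 0 has rank 1. Corank 2; j^3 = (2*s + t)*(3*s + 2*t)^2 has shape L^2 M (L != M), so D-series; mu = 8 gives D_8.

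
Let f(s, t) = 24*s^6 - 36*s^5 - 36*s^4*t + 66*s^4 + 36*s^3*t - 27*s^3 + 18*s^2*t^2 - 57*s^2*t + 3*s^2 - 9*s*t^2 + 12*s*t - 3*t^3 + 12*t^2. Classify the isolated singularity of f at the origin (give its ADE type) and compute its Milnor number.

Type A_{2}, Milnor number mu = 2.

The Hessian of f at 0 is [[6, 12], [12, 24]] with rank 1, so corank 1. A Groebner basis of the Jacobian ideal J(f) in C{s,t} is {t^2, s + 2*t}; counting standard monomials gives mu = 2. Corank 1: A-series; mu = 2 gives A_2.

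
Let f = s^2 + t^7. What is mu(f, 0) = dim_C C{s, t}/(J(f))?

6

The Hessian of f at 0 is [[2, 0], [0, 0]] with rank 1, so corank 1. A Groebner basis of the Jacobian ideal J(f) in C{s,t} is {t^6, s}; counting standard monomials gives mu = 6. Corank 1: A-series; mu = 6 gives A_6.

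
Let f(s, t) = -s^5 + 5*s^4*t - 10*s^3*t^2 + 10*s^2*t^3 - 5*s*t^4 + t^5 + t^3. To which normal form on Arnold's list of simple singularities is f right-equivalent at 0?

The Hessian of f at 0 is [[0, 0], [0, 0]] with rank 0, so corank 2. A Groebner basis of the Jacobian ideal J(f) in C{s,t} is {s^4 - 4*s^3*t, t^2}; counting standard monomials gives mu = 8. Corank 2; j^3 = t^3 is a perfect cube, so E-series; the 5-jet and mu = 8 give E_8.

E8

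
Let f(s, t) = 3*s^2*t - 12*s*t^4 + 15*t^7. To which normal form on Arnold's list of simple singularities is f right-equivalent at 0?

The Hessian of f at 0 has rank 0. Corank 2; j^3 = 3*s^2*t has shape L^2 M (L != M), so D-series; mu = 8 gives D_8.

D8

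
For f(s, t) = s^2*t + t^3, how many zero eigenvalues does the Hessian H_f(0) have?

2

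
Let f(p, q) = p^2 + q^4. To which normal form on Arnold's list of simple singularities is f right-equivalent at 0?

A_3

The Hessian of f at 0 is [[2, 0], [0, 0]] with rank 1, so corank 1. A Groebner basis of the Jacobian ideal J(f) in C{p,q} is {q^3, p}; counting standard monomials gives mu = 3. Corank 1: A-series; mu = 3 gives A_3.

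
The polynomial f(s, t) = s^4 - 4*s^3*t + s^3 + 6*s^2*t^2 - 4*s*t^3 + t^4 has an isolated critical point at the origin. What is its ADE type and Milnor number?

Type E6, Milnor number mu = 6.

The Hessian of f at 0 is [[0, 0], [0, 0]] with rank 0, so corank 2. A Groebner basis of the Jacobian ideal J(f) in C{s,t} is {t^4, s*t^2 - t^3/3, s^2}; counting standard monomials gives mu = 6. Corank 2; j^3 = s^3 is a perfect cube, so E-series; the 4-jet and mu = 6 give E_6.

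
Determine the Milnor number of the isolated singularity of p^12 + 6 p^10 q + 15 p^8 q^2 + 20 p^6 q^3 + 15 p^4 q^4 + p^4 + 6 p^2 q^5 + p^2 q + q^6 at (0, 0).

7

The Hessian of f at 0 is [[0, 0], [0, 0]] with rank 0, so corank 2. A Groebner basis of the Jacobian ideal J(f) in C{p,q} is {p^2/6 + q^5, p^3, p*q}; counting standard monomials gives mu = 7. Corank 2; j^3 = p^2*q has shape L^2 M (L != M), so D-series; mu = 7 gives D_7.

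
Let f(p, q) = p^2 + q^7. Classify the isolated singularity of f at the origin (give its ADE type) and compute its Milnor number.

The Hessian of f at 0 has rank 1. Corank 1: A-series; mu = 6 gives A_6.

Type A_6, Milnor number mu = 6.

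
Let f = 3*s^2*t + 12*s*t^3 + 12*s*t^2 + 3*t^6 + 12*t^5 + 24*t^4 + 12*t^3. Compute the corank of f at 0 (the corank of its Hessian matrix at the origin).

The Hessian at 0 is [[0, 0], [0, 0]] of rank 0; hence corank 2.

2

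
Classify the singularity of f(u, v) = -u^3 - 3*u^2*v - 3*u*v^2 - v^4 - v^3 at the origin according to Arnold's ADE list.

E6

The Hessian of f at 0 is [[0, 0], [0, 0]] with rank 0, so corank 2. A Groebner basis of the Jacobian ideal J(f) in C{u,v} is {v^3, u^2 + 2*u*v + v^2}; counting standard monomials gives mu = 6. Corank 2; j^3 = -(u + v)^3 is a perfect cube, so E-series; the 4-jet and mu = 6 give E_6.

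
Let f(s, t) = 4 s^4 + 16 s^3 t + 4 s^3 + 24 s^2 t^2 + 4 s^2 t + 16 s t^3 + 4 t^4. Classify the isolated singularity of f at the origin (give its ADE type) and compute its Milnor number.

The Hessian of f at 0 has rank 0. Corank 2; j^3 = 4*s^2*(s + t) has shape L^2 M (L != M), so D-series; mu = 5 gives D_5.

Type D5, Milnor number mu = 5.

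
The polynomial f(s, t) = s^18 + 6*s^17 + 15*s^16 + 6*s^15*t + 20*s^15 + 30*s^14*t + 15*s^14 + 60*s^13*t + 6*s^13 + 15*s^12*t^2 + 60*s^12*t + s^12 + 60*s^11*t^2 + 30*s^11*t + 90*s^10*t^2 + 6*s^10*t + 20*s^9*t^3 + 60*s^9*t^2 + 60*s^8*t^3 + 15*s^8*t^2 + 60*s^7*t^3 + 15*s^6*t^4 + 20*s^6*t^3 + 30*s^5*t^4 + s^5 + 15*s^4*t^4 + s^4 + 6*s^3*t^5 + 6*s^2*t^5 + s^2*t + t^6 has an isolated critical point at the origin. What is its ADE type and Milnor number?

The Hessian of f at 0 has rank 0. Corank 2; j^3 = s^2*t has shape L^2 M (L != M), so D-series; mu = 7 gives D_7.

Type D_7, Milnor number mu = 7.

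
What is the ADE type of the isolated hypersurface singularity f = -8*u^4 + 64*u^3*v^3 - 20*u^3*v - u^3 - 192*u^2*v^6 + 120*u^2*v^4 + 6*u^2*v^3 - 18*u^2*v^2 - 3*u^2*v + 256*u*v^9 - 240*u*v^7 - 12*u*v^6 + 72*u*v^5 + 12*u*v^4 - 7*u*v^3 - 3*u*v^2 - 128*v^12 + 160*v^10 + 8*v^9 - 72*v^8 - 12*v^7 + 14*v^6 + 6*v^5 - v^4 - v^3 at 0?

The Hessian of f at 0 has rank 0. Corank 2; j^3 = -(u + v)^3 is a perfect cube, so E-series; the 4-jet and mu = 7 give E_7.

E7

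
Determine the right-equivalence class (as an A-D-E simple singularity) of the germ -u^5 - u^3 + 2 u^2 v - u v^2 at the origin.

D_{6}

The Hessian of f at 0 has rank 0. Corank 2; j^3 = -u*(u - v)^2 has shape L^2 M (L != M), so D-series; mu = 6 gives D_6.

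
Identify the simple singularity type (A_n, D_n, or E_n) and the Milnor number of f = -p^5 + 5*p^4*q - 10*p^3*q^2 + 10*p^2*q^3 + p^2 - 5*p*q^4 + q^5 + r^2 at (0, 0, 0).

The Hessian of f at 0 has rank 2. Corank 1: A-series; mu = 4 gives A_4.

Type A4, Milnor number mu = 4.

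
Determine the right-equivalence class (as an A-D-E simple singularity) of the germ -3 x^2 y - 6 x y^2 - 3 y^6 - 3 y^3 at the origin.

The Hessian of f at 0 is [[0, 0], [0, 0]] with rank 0, so corank 2. A Groebner basis of the Jacobian ideal J(f) in C{x,y} is {x^2/6 + y^5 - y^2/6, x^3 + y^3, x*y + y^2}; counting standard monomials gives mu = 7. Corank 2; j^3 = -3*y*(x + y)^2 has shape L^2 M (L != M), so D-series; mu = 7 gives D_7.

D_{7}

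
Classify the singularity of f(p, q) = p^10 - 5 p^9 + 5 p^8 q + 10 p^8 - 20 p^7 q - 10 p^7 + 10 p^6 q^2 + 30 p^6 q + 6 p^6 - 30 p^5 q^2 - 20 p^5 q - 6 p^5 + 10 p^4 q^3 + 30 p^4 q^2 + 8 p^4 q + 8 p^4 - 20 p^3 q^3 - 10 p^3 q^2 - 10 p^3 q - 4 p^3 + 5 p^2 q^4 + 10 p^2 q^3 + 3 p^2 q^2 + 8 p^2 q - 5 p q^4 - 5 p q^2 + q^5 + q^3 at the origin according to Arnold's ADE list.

D_6

The Hessian of f at 0 has rank 0. Corank 2; j^3 = -(p - q)*(2*p - q)^2 has shape L^2 M (L != M), so D-series; mu = 6 gives D_6.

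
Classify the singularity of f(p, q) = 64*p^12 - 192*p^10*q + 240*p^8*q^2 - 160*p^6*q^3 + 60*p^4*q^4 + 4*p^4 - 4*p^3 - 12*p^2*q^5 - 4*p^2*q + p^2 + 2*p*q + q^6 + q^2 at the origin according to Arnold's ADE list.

The Hessian of f at 0 is [[2, 2], [2, 2]] with rank 1, so corank 1. A Groebner basis of the Jacobian ideal J(f) in C{p,q} is {p*q^2 + 3*p*q/2 + p/4 + q^2 + q/4, -5*p*q/2 - p/2 + q^3 - 3*q^2/2 - q/2, p^2 - p/2 - q/2}; counting standard monomials gives mu = 5. Corank 1: A-series; mu = 5 gives A_5.

A5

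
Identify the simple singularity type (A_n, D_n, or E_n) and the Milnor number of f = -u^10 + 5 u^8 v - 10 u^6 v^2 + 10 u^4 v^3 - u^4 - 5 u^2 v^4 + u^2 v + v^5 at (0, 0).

Type D6, Milnor number mu = 6.

The Hessian of f at 0 is [[0, 0], [0, 0]] with rank 0, so corank 2. A Groebner basis of the Jacobian ideal J(f) in C{u,v} is {u^2/5 + v^4, u^3, u*v}; counting standard monomials gives mu = 6. Corank 2; j^3 = u^2*v has shape L^2 M (L != M), so D-series; mu = 6 gives D_6.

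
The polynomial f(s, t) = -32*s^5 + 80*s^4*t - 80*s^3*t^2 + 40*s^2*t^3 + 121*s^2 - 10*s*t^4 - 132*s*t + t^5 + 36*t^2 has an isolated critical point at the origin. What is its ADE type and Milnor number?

Type A4, Milnor number mu = 4.

The Hessian of f at 0 has rank 1. Corank 1: A-series; mu = 4 gives A_4.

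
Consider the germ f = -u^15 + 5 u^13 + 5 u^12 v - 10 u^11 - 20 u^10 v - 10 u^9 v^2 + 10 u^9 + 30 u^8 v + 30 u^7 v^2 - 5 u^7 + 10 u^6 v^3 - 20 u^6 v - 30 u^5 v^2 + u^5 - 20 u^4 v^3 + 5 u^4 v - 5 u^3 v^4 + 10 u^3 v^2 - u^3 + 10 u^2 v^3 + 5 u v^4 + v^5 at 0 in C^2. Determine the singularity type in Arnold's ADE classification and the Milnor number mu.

Type E_8, Milnor number mu = 8.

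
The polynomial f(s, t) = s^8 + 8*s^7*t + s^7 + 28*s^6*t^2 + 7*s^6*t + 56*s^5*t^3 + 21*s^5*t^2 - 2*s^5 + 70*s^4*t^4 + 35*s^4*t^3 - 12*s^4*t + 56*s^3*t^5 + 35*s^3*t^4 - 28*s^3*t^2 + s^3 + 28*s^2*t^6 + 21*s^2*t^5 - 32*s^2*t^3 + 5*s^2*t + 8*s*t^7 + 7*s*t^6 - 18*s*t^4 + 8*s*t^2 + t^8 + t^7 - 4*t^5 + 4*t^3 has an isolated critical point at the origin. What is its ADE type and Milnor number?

The Hessian of f at 0 is [[0, 0], [0, 0]] with rank 0, so corank 2. A Groebner basis of the Jacobian ideal J(f) in C{s,t} is {s^2*t^2 - 96*s^2*t + 8*s^2 - 384*s*t^2 + 36*s*t - 384*t^3 + 40*t^2, 56*s^2*t - 5*s^2 + s*t^3 + 224*s*t^2 - 22*s*t + 224*t^3 - 24*t^2, -32*s^2*t + 3*s^2 - 128*s*t^2 + 13*s*t + t^4 - 128*t^3 + 14*t^2, s^3 + 6*s^2*t + 12*s*t^2 + 8*t^3}; counting standard monomials gives mu = 9. Corank 2; j^3 = (s + t)*(s + 2*t)^2 has shape L^2 M (L != M), so D-series; mu = 9 gives D_9.

Type D_9, Milnor number mu = 9.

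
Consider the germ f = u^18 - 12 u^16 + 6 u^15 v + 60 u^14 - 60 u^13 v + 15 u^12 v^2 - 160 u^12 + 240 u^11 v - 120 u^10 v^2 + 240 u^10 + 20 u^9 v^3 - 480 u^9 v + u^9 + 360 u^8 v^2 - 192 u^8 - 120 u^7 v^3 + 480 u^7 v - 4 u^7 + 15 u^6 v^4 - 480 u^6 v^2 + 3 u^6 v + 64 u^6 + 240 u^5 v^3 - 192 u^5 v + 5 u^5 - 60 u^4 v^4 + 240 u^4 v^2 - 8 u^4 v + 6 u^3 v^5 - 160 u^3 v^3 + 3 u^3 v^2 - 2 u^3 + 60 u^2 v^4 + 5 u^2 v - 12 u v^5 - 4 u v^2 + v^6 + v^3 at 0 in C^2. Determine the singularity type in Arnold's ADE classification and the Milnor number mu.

The Hessian of f at 0 has rank 0. Corank 2; j^3 = -(u - v)^2*(2*u - v) has shape L^2 M (L != M), so D-series; mu = 7 gives D_7.

Type D_7, Milnor number mu = 7.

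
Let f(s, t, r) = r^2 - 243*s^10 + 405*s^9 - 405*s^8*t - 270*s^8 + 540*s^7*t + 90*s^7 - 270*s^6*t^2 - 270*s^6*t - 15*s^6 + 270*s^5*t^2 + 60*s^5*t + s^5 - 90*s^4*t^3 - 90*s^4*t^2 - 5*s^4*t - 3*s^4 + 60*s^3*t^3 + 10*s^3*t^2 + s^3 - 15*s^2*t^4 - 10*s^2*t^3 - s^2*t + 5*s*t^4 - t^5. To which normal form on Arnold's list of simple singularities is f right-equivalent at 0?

D_6

The Hessian of f at 0 is [[0, 0, 0], [0, 0, 0], [0, 0, 2]] with rank 1, so corank 2. A Groebner basis of the Jacobian ideal J(f) in C{s,t,r} is {s*t/5 + t^4, s*t^2, s^2 - s*t, r}; counting standard monomials gives mu = 6. Corank 2; j^3 = s^2*(s - t) has shape L^2 M (L != M), so D-series; mu = 6 gives D_6.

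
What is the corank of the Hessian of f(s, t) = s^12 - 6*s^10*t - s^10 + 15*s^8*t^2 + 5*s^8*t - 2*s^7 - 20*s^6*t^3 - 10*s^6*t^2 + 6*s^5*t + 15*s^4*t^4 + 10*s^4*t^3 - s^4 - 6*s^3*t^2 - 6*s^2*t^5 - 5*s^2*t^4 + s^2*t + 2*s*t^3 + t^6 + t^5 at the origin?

2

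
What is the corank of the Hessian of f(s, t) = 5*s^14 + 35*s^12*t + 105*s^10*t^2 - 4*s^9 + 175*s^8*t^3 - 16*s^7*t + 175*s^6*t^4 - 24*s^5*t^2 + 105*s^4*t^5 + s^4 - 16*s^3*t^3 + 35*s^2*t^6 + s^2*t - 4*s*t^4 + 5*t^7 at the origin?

2

The Hessian at 0 is [[0, 0], [0, 0]] of rank 0; hence corank 2.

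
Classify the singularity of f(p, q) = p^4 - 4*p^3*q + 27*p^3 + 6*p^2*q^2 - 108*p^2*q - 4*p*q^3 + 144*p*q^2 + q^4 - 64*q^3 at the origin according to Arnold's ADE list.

E_6

The Hessian of f at 0 has rank 0. Corank 2; j^3 = (3*p - 4*q)^3 is a perfect cube, so E-series; the 4-jet and mu = 6 give E_6.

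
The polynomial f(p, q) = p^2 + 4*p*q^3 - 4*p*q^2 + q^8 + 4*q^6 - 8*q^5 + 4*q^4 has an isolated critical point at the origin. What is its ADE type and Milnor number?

Type A_7, Milnor number mu = 7.

The Hessian of f at 0 has rank 1. Corank 1: A-series; mu = 7 gives A_7.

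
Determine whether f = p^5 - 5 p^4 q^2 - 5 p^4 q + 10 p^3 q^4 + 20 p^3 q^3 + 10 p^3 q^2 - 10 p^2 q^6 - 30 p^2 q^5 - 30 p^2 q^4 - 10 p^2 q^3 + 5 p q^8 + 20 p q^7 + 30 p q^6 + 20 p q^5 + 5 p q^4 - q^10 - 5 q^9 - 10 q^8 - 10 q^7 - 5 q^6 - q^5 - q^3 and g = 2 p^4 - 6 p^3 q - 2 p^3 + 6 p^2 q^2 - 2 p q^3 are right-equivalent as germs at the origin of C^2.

No.

The Hessian of f at 0 is [[0, 0], [0, 0]] with rank 0, so corank 2. A Groebner basis of the Jacobian ideal J(f) in C{p,q} is {p^4 - 4*p^3*q, q^2}; counting standard monomials gives mu = 8. Corank 2; j^3 = -q^3 is a perfect cube, so E-series; the 5-jet and mu = 8 give E_8. The Hessian of g at 0 is [[0, 0], [0, 0]] with rank 0, so corank 2. A Groebner basis of the Jacobian ideal J(g) in C{p,q} is {3*p^2 + q^4 + q^3, p^3, p^2*q - p^2 - q^3/3, -2*p^2 + p*q^2 - 2*q^3/3}; counting standard monomials gives mu = 7. Corank 2; j^3 = -2*p^3 is a perfect cube, so E-series; the 4-jet and mu = 7 give E_7. f is E_8 but g is E_7, hence not right-equivalent.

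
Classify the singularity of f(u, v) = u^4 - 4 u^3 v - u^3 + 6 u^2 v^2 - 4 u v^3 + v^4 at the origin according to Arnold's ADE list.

The Hessian of f at 0 is [[0, 0], [0, 0]] with rank 0, so corank 2. A Groebner basis of the Jacobian ideal J(f) in C{u,v} is {v^4, u*v^2 - v^3/3, u^2}; counting standard monomials gives mu = 6. Corank 2; j^3 = -u^3 is a perfect cube, so E-series; the 4-jet and mu = 6 give E_6.

E6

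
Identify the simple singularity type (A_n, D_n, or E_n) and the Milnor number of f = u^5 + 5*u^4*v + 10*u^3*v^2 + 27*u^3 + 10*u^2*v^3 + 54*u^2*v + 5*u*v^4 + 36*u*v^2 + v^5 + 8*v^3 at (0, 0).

Type E_8, Milnor number mu = 8.

The Hessian of f at 0 has rank 0. Corank 2; j^3 = (3*u + 2*v)^3 is a perfect cube, so E-series; the 5-jet and mu = 8 give E_8.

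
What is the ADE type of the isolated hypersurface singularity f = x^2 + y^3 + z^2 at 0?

A_2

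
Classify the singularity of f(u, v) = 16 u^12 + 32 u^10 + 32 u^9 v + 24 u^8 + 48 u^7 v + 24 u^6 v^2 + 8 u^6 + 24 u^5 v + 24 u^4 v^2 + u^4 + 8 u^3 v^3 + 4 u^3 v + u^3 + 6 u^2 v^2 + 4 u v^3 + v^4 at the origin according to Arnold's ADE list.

E6

The Hessian of f at 0 has rank 0. Corank 2; j^3 = u^3 is a perfect cube, so E-series; the 4-jet and mu = 6 give E_6.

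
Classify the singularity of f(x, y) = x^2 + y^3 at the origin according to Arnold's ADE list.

A_{2}

The Hessian of f at 0 has rank 1. Corank 1: A-series; mu = 2 gives A_2.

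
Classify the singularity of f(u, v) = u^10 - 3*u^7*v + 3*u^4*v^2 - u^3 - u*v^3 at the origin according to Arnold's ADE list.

The Hessian of f at 0 has rank 0. Corank 2; j^3 = -u^3 is a perfect cube, so E-series; the 4-jet and mu = 7 give E_7.

E7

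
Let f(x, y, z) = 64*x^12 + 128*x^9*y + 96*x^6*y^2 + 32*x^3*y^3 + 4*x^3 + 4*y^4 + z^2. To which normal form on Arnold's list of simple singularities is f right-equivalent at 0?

E_{6}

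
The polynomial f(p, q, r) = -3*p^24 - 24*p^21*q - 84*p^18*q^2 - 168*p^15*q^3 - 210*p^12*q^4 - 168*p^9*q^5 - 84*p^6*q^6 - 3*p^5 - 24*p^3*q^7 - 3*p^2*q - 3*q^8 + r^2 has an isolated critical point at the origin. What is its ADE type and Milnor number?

Type D9, Milnor number mu = 9.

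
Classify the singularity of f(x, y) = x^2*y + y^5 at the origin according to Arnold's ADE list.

D_6

The Hessian of f at 0 has rank 0. Corank 2; j^3 = x^2*y has shape L^2 M (L != M), so D-series; mu = 6 gives D_6.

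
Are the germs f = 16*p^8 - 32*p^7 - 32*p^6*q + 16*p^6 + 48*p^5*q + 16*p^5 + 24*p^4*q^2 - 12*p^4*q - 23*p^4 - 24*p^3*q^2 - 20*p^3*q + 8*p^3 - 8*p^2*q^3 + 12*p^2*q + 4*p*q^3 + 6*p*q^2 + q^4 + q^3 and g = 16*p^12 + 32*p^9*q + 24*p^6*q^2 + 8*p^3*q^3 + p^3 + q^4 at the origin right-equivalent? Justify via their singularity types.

Yes.

The Hessian of f at 0 has rank 0. Corank 2; j^3 = (2*p + q)^3 is a perfect cube, so E-series; the 4-jet and mu = 6 give E_6. The Hessian of g at 0 has rank 0. Corank 2; j^3 = p^3 is a perfect cube, so E-series; the 4-jet and mu = 6 give E_6. Both have type E_6, hence right-equivalent.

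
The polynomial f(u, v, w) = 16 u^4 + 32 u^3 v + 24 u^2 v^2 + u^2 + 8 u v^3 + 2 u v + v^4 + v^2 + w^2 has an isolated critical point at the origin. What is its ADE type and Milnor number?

Type A_3, Milnor number mu = 3.

The Hessian of f at 0 is [[2, 2, 0], [2, 2, 0], [0, 0, 2]] with rank 2, so corank 1. A Groebner basis of the Jacobian ideal J(f) in C{u,v,w} is {v^3, u + v, w}; counting standard monomials gives mu = 3. Corank 1: A-series; mu = 3 gives A_3.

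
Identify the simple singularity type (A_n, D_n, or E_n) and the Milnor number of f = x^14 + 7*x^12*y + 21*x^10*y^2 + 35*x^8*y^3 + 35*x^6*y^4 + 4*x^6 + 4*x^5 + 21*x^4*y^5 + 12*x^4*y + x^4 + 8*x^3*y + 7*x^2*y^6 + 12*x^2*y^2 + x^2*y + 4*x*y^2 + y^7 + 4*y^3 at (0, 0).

The Hessian of f at 0 has rank 0. Corank 2; j^3 = y*(x + 2*y)^2 has shape L^2 M (L != M), so D-series; mu = 8 gives D_8.

Type D_8, Milnor number mu = 8.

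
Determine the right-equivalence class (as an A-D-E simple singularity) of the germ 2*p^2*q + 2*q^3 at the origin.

The Hessian of f at 0 has rank 0. Corank 2; j^3 = 2*q*(p^2 + q^2) splits into three distinct lines over C (the quadratic factor has nonzero discriminant), so D_4.

D_4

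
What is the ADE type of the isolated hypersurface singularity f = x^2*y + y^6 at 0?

D_{7}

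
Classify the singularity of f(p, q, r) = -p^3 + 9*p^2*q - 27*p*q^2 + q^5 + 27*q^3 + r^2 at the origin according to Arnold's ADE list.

The Hessian of f at 0 has rank 1. Corank 2; j^3 = -(p - 3*q)^3 is a perfect cube, so E-series; the 5-jet and mu = 8 give E_8.

E_{8}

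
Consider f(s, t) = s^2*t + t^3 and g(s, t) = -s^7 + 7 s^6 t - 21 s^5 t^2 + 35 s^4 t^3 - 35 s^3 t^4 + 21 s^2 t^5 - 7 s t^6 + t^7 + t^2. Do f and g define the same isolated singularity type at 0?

The Hessian of f at 0 has rank 0. Corank 2; j^3 = t*(s^2 + t^2) splits into three distinct lines over C (the quadratic factor has nonzero discriminant), so D_4. The Hessian of g at 0 has rank 1. Corank 1: A-series; mu = 6 gives A_6. f is D_4 but g is A_6, hence not right-equivalent.

No.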